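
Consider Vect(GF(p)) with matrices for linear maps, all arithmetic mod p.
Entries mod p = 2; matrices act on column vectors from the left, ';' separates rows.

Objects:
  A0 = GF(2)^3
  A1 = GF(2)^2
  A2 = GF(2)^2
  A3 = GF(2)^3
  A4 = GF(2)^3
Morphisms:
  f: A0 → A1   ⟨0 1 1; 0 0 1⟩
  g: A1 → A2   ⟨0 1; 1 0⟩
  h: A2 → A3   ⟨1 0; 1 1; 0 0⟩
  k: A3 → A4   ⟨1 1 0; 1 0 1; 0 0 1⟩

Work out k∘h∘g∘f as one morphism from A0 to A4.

  e0=[1,0,0] f→[0,0] g→[0,0] h→[0,0,0] k→[0,0,0]
  e1=[0,1,0] f→[1,0] g→[0,1] h→[0,1,0] k→[1,0,0]
  e2=[0,0,1] f→[1,1] g→[1,1] h→[1,0,0] k→[1,1,0]
composite: ⟨0 1 1; 0 0 1; 0 0 0⟩

Answer: ⟨0 1 1; 0 0 1; 0 0 0⟩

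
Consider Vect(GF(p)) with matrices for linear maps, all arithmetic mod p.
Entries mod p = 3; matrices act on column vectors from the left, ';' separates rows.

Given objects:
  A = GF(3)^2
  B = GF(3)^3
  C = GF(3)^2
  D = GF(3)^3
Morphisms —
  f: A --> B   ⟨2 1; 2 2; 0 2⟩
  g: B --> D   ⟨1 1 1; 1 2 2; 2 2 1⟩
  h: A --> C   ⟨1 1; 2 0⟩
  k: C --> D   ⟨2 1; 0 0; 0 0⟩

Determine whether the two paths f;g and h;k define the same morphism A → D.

Answer: DOES NOT COMMUTE

Trace:
1) trace f;g:
  e0=[1,0] f-->[2,2,0] g-->[1,0,2]
  e1=[0,1] f-->[1,2,2] g-->[2,0,2]
  composite₁ = ⟨1 2; 0 0; 2 2⟩
2) trace h;k:
  e0=[1,0] h-->[1,2] k-->[1,0,0]
  e1=[0,1] h-->[1,0] k-->[2,0,0]
  composite₂ = ⟨1 2; 0 0; 0 0⟩
Equal? NO — does not commute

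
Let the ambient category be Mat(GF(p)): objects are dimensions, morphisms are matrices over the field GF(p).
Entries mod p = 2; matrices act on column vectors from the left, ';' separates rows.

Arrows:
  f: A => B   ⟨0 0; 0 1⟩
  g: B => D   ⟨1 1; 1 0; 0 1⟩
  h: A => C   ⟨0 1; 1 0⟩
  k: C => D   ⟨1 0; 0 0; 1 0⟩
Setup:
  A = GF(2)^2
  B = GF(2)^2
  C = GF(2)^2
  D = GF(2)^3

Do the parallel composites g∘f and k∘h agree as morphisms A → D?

Along f;g (path 1):
  e0=⟨1,0⟩ f=>⟨0,0⟩ g=>⟨0,0,0⟩
  e1=⟨0,1⟩ f=>⟨0,1⟩ g=>⟨1,0,1⟩
  composite₁ = ⟨0 1; 0 0; 0 1⟩
Along h;k (path 2):
  e0=⟨1,0⟩ h=>⟨0,1⟩ k=>⟨0,0,0⟩
  e1=⟨0,1⟩ h=>⟨1,0⟩ k=>⟨1,0,1⟩
  composite₂ = ⟨0 1; 0 0; 0 1⟩
Equal? YES — commutes

Answer: COMMUTES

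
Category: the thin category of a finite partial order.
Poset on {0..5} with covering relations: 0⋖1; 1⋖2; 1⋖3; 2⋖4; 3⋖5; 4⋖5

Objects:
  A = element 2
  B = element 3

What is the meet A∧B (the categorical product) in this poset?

{x : x≤A ∧ x≤B} = {0,1}  (A=2, B=3)
  0 ≤ 1
  1 ≤ 1
glb = 1

Answer: A∧B = 1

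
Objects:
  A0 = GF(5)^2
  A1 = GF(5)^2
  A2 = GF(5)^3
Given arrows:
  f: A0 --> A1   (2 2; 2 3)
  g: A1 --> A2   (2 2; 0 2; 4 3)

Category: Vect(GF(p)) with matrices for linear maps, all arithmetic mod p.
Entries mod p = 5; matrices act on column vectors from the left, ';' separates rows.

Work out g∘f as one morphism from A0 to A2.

Answer: (3 0; 4 1; 4 2)

Derivation:
  e0=⟨1,0⟩ f-->⟨2,2⟩ g-->⟨3,4,4⟩
  e1=⟨0,1⟩ f-->⟨2,3⟩ g-->⟨0,1,2⟩
composite: (3 0; 4 1; 4 2)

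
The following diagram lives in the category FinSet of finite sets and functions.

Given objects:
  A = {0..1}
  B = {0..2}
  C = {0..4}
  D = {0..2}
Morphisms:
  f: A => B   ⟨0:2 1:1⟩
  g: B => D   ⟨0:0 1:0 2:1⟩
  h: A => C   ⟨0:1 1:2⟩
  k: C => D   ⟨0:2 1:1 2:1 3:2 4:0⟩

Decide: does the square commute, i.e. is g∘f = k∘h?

Along f;g (path 1):
  0 f=>2 g=>1
  1 f=>1 g=>0
  ⟦path⟧₁ = ⟨0:1 1:0⟩
Along h;k (path 2):
  0 h=>1 k=>1
  1 h=>2 k=>1
  ⟦path⟧₂ = ⟨0:1 1:1⟩
Equal? differ; not commutative

Answer: DOES NOT COMMUTE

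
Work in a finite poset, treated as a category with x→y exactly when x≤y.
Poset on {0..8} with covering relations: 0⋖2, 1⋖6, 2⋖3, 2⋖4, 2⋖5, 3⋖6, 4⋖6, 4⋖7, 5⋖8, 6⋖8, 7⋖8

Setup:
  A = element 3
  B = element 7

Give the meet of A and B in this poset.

{x : x<=A ∧ x<=B} = {0,2}  (A=3, B=7)
  0 <= 2
  2 <= 2
glb = 2

Answer: A∧B = 2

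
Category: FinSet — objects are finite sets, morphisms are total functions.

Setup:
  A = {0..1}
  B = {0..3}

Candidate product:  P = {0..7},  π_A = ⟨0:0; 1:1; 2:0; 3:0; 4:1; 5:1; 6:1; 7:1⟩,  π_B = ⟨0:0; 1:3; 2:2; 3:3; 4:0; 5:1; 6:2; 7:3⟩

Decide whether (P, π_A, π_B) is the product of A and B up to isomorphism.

|A|·|B| = 2·4 = 8;  |P| = 8
Check the pairing map k ↦ (π_A(k), π_B(k)):
  0 : (0,0)
  1 : (1,3)
  2 : (0,2)
  3 : (0,3)
  4 : (1,0)
  5 : (1,1)
  6 : (1,2)
  7 : (1,3)  ✗ repeats pair of k=1
distinct pairs in image: 7 / 8 needed
  → (1,3) hit at k=1 and k=7

Answer: NOT A VALID PRODUCT — duplicate pair at indices 7,1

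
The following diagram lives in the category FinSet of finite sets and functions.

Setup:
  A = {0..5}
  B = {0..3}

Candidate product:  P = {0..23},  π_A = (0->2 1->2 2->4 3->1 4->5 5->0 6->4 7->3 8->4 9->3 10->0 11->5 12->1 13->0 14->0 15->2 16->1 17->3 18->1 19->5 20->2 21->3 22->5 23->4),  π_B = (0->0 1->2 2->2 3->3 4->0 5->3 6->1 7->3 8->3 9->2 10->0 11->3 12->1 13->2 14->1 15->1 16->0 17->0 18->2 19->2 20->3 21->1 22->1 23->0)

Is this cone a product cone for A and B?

|A|·|B| = 6·4 = 24;  |P| = 24
Check the pairing map k ↦ (π_A(k), π_B(k)):
  0 -> (2,0)
  1 -> (2,2)
  2 -> (4,2)
  3 -> (1,3)
  4 -> (5,0)
  5 -> (0,3)
  6 -> (4,1)
  7 -> (3,3)
  8 -> (4,3)
  9 -> (3,2)
  10 -> (0,0)
  11 -> (5,3)
  12 -> (1,1)
  13 -> (0,2)
  14 -> (0,1)
  15 -> (2,1)
  16 -> (1,0)
  17 -> (3,0)
  18 -> (1,2)
  19 -> (5,2)
  20 -> (2,3)
  21 -> (3,1)
  22 -> (5,1)
  23 -> (4,0)
distinct pairs in image: 24 / 24 needed
  → bijection onto A×B; projections well-typed.

Answer: VALID PRODUCT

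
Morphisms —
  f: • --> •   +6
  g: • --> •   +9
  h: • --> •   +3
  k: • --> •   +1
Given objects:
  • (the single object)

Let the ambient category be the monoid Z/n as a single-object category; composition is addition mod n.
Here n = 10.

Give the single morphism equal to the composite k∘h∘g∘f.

  0 +6≡6 +9≡5 +3≡8 +1≡9  (mod 10)
⟦path⟧: +9

Answer: +9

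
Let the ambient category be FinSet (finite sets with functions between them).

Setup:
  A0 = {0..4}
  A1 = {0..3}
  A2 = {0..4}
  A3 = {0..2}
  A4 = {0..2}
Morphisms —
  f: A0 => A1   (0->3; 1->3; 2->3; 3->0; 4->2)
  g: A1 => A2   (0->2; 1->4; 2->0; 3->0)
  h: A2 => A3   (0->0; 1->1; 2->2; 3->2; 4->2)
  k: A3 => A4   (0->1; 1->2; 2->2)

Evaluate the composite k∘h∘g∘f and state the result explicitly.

  0 f=>3 g=>0 h=>0 k=>1
  1 f=>3 g=>0 h=>0 k=>1
  2 f=>3 g=>0 h=>0 k=>1
  3 f=>0 g=>2 h=>2 k=>2
  4 f=>2 g=>0 h=>0 k=>1
composite: (0->1; 1->1; 2->1; 3->2; 4->1)

Answer: (0->1; 1->1; 2->1; 3->2; 4->1)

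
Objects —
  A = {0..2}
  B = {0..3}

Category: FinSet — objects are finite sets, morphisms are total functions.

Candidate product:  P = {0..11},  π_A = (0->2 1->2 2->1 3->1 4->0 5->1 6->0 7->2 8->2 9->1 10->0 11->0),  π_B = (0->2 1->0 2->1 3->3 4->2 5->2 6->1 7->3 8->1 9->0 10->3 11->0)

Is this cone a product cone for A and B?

|A|·|B| = 3·4 = 12;  |P| = 12
Check the pairing map k ↦ (π_A(k), π_B(k)):
  0 -> (2,2)
  1 -> (2,0)
  2 -> (1,1)
  3 -> (1,3)
  4 -> (0,2)
  5 -> (1,2)
  6 -> (0,1)
  7 -> (2,3)
  8 -> (2,1)
  9 -> (1,0)
  10 -> (0,3)
  11 -> (0,0)
distinct pairs in image: 12 / 12 needed
  → bijection onto A×B; projections well-typed.

Answer: VALID PRODUCT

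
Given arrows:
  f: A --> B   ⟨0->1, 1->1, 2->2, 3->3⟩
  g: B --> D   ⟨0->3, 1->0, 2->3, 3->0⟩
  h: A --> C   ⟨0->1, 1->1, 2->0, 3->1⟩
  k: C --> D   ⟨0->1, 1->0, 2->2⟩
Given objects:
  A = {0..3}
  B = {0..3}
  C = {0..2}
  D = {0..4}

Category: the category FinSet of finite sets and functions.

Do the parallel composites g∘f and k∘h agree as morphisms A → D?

Along f;g (path 1):
  0 f-->1 g-->0
  1 f-->1 g-->0
  2 f-->2 g-->3
  3 f-->3 g-->0
  result₁ = ⟨0->0, 1->0, 2->3, 3->0⟩
Along h;k (path 2):
  0 h-->1 k-->0
  1 h-->1 k-->0
  2 h-->0 k-->1
  3 h-->1 k-->0
  result₂ = ⟨0->0, 1->0, 2->1, 3->0⟩
Equal? differ; not commutative

Answer: DOES NOT COMMUTE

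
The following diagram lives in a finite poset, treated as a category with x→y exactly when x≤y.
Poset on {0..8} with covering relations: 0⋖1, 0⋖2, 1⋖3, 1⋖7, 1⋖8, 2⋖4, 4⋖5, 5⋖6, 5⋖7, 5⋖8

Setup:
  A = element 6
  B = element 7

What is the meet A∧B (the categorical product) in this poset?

Common predecessors of 6,7: {0,2,4,5}
  0 ⊑ 5
  2 ⊑ 5
  4 ⊑ 5
  5 ⊑ 5
glb = 5

Answer: A∧B = 5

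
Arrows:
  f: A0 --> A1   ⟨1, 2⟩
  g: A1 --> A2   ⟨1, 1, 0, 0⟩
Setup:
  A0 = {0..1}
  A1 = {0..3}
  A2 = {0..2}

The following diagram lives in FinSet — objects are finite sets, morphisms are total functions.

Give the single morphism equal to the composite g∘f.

Answer: ⟨1, 0⟩

Derivation:
  0 f-->1 g-->1
  1 f-->2 g-->0
⟦path⟧: ⟨1, 0⟩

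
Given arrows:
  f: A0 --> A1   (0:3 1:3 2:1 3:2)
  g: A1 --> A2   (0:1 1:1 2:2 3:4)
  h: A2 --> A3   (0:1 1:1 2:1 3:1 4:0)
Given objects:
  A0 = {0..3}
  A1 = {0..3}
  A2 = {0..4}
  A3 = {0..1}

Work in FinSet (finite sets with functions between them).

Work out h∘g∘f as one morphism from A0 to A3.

  0 f-->3 g-->4 h-->0
  1 f-->3 g-->4 h-->0
  2 f-->1 g-->1 h-->1
  3 f-->2 g-->2 h-->1
⟦path⟧: (0:0 1:0 2:1 3:1)

Answer: (0:0 1:0 2:1 3:1)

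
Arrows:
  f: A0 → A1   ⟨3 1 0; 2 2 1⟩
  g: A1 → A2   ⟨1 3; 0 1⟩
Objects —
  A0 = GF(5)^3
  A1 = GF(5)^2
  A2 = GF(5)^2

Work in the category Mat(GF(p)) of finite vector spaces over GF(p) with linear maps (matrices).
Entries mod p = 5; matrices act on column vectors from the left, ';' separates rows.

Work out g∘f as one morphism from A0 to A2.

  e0=[1,0,0] f→[3,2] g→[4,2]
  e1=[0,1,0] f→[1,2] g→[2,2]
  e2=[0,0,1] f→[0,1] g→[3,1]
composite: ⟨4 2 3; 2 2 1⟩

Answer: ⟨4 2 3; 2 2 1⟩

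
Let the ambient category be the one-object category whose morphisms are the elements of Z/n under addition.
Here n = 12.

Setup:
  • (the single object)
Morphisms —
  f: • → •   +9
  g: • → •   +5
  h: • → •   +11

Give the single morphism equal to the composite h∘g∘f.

Answer: +1

Trace:
  0 +9≡9 +5≡2 +11≡1  (mod 12)
⟦path⟧: +1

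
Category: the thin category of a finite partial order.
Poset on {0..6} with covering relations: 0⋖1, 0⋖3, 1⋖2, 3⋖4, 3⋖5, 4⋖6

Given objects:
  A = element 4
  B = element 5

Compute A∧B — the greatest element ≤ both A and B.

{x : x≤A ∧ x≤B} = {0,3}  (A=4, B=5)
  0 ≤ 3
  3 ≤ 3
glb = 3

Answer: A∧B = 3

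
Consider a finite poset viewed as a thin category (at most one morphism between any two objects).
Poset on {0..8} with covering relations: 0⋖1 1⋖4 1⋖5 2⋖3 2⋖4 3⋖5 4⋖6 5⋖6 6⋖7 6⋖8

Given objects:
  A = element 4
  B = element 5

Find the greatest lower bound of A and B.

Answer: NO MEET EXISTS

Derivation:
Lower bounds of A=4 and B=5: {0,1,2}
  maximal lower bounds 1 and 2 are incomparable: neither 1<=2 nor 2<=1
→ no greatest lower bound exists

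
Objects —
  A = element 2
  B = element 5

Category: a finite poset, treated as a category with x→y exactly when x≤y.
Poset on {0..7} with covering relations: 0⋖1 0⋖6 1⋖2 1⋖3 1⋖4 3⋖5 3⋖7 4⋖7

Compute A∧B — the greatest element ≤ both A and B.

{x : x⊑A ∧ x⊑B} = {0,1}  (A=2, B=5)
  0 ⊑ 1
  1 ⊑ 1
glb = 1

Answer: A∧B = 1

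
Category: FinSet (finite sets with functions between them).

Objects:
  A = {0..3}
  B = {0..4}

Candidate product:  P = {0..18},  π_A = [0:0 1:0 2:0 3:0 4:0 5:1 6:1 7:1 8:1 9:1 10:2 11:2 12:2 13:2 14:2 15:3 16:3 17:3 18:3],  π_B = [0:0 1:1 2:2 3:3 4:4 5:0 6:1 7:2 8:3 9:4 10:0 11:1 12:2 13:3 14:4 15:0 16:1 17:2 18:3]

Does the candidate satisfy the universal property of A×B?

|A|·|B| = 4·5 = 20;  |P| = 19
  → cardinalities differ; no bijection possible.

Answer: NOT A VALID PRODUCT — |P|=19 ≠ |A|·|B|=20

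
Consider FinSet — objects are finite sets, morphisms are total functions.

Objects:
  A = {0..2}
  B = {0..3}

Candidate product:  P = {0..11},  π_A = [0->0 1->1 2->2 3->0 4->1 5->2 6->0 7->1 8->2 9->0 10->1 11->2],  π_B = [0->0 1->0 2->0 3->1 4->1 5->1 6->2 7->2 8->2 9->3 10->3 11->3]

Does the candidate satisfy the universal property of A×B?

|A|·|B| = 3·4 = 12;  |P| = 12
Check the pairing map k ↦ (π_A(k), π_B(k)):
  0 -> (0,0)
  1 -> (1,0)
  2 -> (2,0)
  3 -> (0,1)
  4 -> (1,1)
  5 -> (2,1)
  6 -> (0,2)
  7 -> (1,2)
  8 -> (2,2)
  9 -> (0,3)
  10 -> (1,3)
  11 -> (2,3)
distinct pairs in image: 12 / 12 needed
  → bijection onto A×B; projections well-typed.

Answer: VALID PRODUCT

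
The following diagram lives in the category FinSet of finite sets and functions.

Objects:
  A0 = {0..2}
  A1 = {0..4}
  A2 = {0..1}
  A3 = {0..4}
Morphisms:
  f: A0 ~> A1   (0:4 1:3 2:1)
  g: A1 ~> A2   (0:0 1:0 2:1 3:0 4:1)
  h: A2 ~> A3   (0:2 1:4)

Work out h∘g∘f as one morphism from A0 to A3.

  0 f~>4 g~>1 h~>4
  1 f~>3 g~>0 h~>2
  2 f~>1 g~>0 h~>2
⟦path⟧: (0:4 1:2 2:2)

Answer: (0:4 1:2 2:2)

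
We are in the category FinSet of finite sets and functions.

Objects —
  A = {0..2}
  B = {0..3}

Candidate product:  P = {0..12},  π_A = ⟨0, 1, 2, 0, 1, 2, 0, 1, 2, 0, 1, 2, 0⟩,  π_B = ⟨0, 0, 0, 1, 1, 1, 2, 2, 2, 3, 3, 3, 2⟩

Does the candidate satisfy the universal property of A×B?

|A|·|B| = 3·4 = 12;  |P| = 13
  → cardinalities differ; no bijection possible.

Answer: NOT A VALID PRODUCT — |P|=13 ≠ |A|·|B|=12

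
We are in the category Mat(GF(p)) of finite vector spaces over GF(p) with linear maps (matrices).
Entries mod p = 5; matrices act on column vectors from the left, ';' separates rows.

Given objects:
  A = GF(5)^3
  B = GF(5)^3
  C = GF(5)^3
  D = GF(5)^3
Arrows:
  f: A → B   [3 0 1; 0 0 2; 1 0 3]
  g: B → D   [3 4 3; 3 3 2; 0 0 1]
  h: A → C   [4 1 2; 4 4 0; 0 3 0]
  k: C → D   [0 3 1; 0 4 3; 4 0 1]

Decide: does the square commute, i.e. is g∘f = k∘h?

Path 1 = f;g:
  e0=[1,0,0] f→[3,0,1] g→[2,1,1]
  e1=[0,1,0] f→[0,0,0] g→[0,0,0]
  e2=[0,0,1] f→[1,2,3] g→[0,0,3]
  result₁ = [2 0 0; 1 0 0; 1 0 3]
Path 2 = h;k:
  e0=[1,0,0] h→[4,4,0] k→[2,1,1]
  e1=[0,1,0] h→[1,4,3] k→[0,0,2]
  e2=[0,0,1] h→[2,0,0] k→[0,0,3]
  result₂ = [2 0 0; 1 0 0; 1 2 3]
Equal? distinct morphisms ✗

Answer: DOES NOT COMMUTE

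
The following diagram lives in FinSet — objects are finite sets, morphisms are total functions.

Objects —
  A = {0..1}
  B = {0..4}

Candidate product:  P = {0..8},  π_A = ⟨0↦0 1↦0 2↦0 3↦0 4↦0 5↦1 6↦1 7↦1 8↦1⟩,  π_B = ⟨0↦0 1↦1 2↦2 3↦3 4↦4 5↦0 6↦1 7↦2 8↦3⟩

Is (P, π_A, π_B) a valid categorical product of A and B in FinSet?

|A|·|B| = 2·5 = 10;  |P| = 9
  → cardinalities differ; no bijection possible.

Answer: NOT A VALID PRODUCT — |P|=9 ≠ |A|·|B|=10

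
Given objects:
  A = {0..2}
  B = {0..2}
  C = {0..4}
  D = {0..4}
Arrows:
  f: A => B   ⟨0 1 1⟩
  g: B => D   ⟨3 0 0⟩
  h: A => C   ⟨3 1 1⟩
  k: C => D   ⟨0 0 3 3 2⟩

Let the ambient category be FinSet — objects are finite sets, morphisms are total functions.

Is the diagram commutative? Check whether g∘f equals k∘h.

Answer: COMMUTES

Work:
Path 1 = f;g:
  0 f=>0 g=>3
  1 f=>1 g=>0
  2 f=>1 g=>0
  result₁ = ⟨3 0 0⟩
Path 2 = h;k:
  0 h=>3 k=>3
  1 h=>1 k=>0
  2 h=>1 k=>0
  result₂ = ⟨3 0 0⟩
Equal? YES — commutes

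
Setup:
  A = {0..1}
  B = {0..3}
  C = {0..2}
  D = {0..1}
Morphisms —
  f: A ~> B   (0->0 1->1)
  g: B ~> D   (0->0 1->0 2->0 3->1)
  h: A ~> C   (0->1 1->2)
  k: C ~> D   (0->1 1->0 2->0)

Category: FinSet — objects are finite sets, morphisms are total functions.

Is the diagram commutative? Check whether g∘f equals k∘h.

Answer: COMMUTES

Trace:
Along f;g (path 1):
  0 f~>0 g~>0
  1 f~>1 g~>0
  ⟦path⟧₁ = (0->0 1->0)
Along h;k (path 2):
  0 h~>1 k~>0
  1 h~>2 k~>0
  ⟦path⟧₂ = (0->0 1->0)
Equal? equal; square commutes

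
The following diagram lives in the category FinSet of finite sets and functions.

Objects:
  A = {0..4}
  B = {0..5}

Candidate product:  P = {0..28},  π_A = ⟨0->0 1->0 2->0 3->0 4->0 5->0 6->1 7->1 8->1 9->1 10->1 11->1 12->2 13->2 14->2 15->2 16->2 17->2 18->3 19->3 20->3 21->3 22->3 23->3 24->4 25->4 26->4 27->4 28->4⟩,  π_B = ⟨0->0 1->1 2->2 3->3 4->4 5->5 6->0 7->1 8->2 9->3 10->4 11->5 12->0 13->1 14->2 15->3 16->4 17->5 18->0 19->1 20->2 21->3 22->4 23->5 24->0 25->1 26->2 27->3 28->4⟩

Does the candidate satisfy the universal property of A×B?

|A|·|B| = 5·6 = 30;  |P| = 29
  → cardinalities differ; no bijection possible.

Answer: NOT A VALID PRODUCT — |P|=29 ≠ |A|·|B|=30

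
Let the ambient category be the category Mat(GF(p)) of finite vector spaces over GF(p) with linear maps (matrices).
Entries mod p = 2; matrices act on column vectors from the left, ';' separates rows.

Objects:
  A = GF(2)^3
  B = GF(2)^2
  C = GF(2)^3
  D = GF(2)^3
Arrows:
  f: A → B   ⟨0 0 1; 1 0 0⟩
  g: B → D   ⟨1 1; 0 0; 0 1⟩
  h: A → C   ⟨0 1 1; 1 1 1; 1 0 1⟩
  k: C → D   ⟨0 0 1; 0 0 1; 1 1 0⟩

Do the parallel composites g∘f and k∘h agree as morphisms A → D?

Along f;g (path 1):
  e0=⟨1,0,0⟩ f→⟨0,1⟩ g→⟨1,0,1⟩
  e1=⟨0,1,0⟩ f→⟨0,0⟩ g→⟨0,0,0⟩
  e2=⟨0,0,1⟩ f→⟨1,0⟩ g→⟨1,0,0⟩
  composite₁ = ⟨1 0 1; 0 0 0; 1 0 0⟩
Along h;k (path 2):
  e0=⟨1,0,0⟩ h→⟨0,1,1⟩ k→⟨1,1,1⟩
  e1=⟨0,1,0⟩ h→⟨1,1,0⟩ k→⟨0,0,0⟩
  e2=⟨0,0,1⟩ h→⟨1,1,1⟩ k→⟨1,1,0⟩
  composite₂ = ⟨1 0 1; 1 0 1; 1 0 0⟩
Equal? distinct morphisms ✗

Answer: DOES NOT COMMUTE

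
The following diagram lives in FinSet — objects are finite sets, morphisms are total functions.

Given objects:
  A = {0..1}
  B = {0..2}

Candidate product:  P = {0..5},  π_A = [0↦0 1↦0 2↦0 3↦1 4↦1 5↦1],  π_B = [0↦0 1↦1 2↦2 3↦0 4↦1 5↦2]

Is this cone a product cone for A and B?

Answer: VALID PRODUCT

Derivation:
|A|·|B| = 2·3 = 6;  |P| = 6
Check the pairing map k ↦ (π_A(k), π_B(k)):
  0 ↦ (0,0)
  1 ↦ (0,1)
  2 ↦ (0,2)
  3 ↦ (1,0)
  4 ↦ (1,1)
  5 ↦ (1,2)
distinct pairs in image: 6 / 6 needed
  → bijection onto A×B; projections well-typed.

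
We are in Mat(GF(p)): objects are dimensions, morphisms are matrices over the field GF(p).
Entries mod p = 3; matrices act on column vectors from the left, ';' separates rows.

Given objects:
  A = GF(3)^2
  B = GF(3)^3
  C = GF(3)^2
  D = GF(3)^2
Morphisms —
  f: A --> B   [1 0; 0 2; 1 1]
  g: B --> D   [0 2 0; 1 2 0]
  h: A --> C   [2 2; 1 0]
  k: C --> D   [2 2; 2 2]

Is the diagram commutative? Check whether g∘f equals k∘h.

Answer: DOES NOT COMMUTE

Derivation:
Path 1 = f;g:
  e0=[1,0] f-->[1,0,1] g-->[0,1]
  e1=[0,1] f-->[0,2,1] g-->[1,1]
  result₁ = [0 1; 1 1]
Path 2 = h;k:
  e0=[1,0] h-->[2,1] k-->[0,0]
  e1=[0,1] h-->[2,0] k-->[1,1]
  result₂ = [0 1; 0 1]
Equal? NO — does not commute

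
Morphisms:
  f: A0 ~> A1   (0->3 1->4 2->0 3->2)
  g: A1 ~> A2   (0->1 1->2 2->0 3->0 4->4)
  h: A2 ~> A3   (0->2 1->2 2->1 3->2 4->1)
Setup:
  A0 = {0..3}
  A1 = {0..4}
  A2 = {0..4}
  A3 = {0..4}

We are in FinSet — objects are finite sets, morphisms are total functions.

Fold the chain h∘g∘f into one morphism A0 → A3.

  0 f~>3 g~>0 h~>2
  1 f~>4 g~>4 h~>1
  2 f~>0 g~>1 h~>2
  3 f~>2 g~>0 h~>2
composite: (0->2 1->1 2->2 3->2)

Answer: (0->2 1->1 2->2 3->2)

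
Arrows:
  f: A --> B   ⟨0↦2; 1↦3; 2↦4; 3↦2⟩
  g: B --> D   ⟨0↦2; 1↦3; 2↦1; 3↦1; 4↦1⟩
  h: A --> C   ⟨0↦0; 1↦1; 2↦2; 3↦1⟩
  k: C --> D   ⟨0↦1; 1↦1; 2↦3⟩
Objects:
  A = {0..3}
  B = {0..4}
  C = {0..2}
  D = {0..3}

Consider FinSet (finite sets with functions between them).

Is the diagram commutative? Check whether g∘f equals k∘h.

Answer: DOES NOT COMMUTE

Trace:
1) trace f;g:
  0 f-->2 g-->1
  1 f-->3 g-->1
  2 f-->4 g-->1
  3 f-->2 g-->1
  result₁ = ⟨0↦1; 1↦1; 2↦1; 3↦1⟩
2) trace h;k:
  0 h-->0 k-->1
  1 h-->1 k-->1
  2 h-->2 k-->3
  3 h-->1 k-->1
  result₂ = ⟨0↦1; 1↦1; 2↦3; 3↦1⟩
Equal? NO — does not commute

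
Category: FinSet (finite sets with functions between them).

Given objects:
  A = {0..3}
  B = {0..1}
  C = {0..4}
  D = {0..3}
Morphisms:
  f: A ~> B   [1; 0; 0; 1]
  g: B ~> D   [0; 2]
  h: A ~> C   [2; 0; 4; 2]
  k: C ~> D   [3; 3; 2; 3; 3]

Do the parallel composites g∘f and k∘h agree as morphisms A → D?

Path 1 = f;g:
  0 f~>1 g~>2
  1 f~>0 g~>0
  2 f~>0 g~>0
  3 f~>1 g~>2
  ⟦path⟧₁ = [2; 0; 0; 2]
Path 2 = h;k:
  0 h~>2 k~>2
  1 h~>0 k~>3
  2 h~>4 k~>3
  3 h~>2 k~>2
  ⟦path⟧₂ = [2; 3; 3; 2]
Equal? NO — does not commute

Answer: DOES NOT COMMUTE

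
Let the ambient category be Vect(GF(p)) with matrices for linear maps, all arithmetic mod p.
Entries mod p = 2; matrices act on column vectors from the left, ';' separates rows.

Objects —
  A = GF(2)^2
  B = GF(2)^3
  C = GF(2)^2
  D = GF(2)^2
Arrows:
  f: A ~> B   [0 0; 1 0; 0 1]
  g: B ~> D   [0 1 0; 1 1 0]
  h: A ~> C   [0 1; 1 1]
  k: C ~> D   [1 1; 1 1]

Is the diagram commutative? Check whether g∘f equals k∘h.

Path 1 = f;g:
  e0=[1,0] f~>[0,1,0] g~>[1,1]
  e1=[0,1] f~>[0,0,1] g~>[0,0]
  composite₁ = [1 0; 1 0]
Path 2 = h;k:
  e0=[1,0] h~>[0,1] k~>[1,1]
  e1=[0,1] h~>[1,1] k~>[0,0]
  composite₂ = [1 0; 1 0]
Equal? same morphism ✓

Answer: COMMUTES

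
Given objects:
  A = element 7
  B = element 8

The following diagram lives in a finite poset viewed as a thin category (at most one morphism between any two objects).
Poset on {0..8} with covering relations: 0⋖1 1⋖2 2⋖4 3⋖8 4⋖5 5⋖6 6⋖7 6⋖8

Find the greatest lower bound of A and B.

Answer: A∧B = 6

Derivation:
{x : x⊑A ∧ x⊑B} = {0,1,2,4,5,6}  (A=7, B=8)
  0 ⊑ 6
  1 ⊑ 6
  2 ⊑ 6
  4 ⊑ 6
  5 ⊑ 6
  6 ⊑ 6
glb = 6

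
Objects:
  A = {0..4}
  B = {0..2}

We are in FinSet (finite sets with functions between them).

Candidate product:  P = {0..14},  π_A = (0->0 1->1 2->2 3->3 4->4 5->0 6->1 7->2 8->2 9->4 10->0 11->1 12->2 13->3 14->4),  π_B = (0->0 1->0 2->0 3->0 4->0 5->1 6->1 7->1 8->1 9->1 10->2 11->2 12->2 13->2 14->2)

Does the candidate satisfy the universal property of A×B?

Answer: NOT A VALID PRODUCT — duplicate pair at indices 7,8

Work:
|A|·|B| = 5·3 = 15;  |P| = 15
Check the pairing map k ↦ (π_A(k), π_B(k)):
  0 -> (0,0)
  1 -> (1,0)
  2 -> (2,0)
  3 -> (3,0)
  4 -> (4,0)
  5 -> (0,1)
  6 -> (1,1)
  7 -> (2,1)
  8 -> (2,1)  ✗ repeats pair of k=7
  9 -> (4,1)
  10 -> (0,2)
  11 -> (1,2)
  12 -> (2,2)
  13 -> (3,2)
  14 -> (4,2)
distinct pairs in image: 14 / 15 needed
  → (2,1) hit at k=7 and k=8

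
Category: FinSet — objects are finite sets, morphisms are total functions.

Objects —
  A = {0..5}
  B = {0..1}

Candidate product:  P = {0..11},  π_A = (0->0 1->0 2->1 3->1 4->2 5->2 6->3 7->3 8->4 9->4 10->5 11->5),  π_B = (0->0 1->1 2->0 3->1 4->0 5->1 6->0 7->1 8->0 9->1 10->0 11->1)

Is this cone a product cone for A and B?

Answer: VALID PRODUCT

Derivation:
|A|·|B| = 6·2 = 12;  |P| = 12
Check the pairing map k ↦ (π_A(k), π_B(k)):
  0 -> (0,0)
  1 -> (0,1)
  2 -> (1,0)
  3 -> (1,1)
  4 -> (2,0)
  5 -> (2,1)
  6 -> (3,0)
  7 -> (3,1)
  8 -> (4,0)
  9 -> (4,1)
  10 -> (5,0)
  11 -> (5,1)
distinct pairs in image: 12 / 12 needed
  → bijection onto A×B; projections well-typed.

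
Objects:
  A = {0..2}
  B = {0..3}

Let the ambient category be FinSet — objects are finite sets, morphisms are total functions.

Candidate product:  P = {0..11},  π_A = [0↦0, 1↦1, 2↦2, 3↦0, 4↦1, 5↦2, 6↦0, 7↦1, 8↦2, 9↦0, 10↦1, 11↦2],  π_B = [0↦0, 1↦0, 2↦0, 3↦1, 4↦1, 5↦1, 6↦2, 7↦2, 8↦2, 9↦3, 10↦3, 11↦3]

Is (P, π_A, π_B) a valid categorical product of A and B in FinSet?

Answer: VALID PRODUCT

Trace:
|A|·|B| = 3·4 = 12;  |P| = 12
Check the pairing map k ↦ (π_A(k), π_B(k)):
  0 ↦ (0,0)
  1 ↦ (1,0)
  2 ↦ (2,0)
  3 ↦ (0,1)
  4 ↦ (1,1)
  5 ↦ (2,1)
  6 ↦ (0,2)
  7 ↦ (1,2)
  8 ↦ (2,2)
  9 ↦ (0,3)
  10 ↦ (1,3)
  11 ↦ (2,3)
distinct pairs in image: 12 / 12 needed
  → bijection onto A×B; projections well-typed.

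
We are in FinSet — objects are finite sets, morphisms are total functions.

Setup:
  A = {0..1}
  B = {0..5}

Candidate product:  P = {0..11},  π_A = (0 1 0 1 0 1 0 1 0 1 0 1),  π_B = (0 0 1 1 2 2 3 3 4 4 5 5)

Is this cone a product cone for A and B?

|A|·|B| = 2·6 = 12;  |P| = 12
Check the pairing map k ↦ (π_A(k), π_B(k)):
  0 ↦ (0,0)
  1 ↦ (1,0)
  2 ↦ (0,1)
  3 ↦ (1,1)
  4 ↦ (0,2)
  5 ↦ (1,2)
  6 ↦ (0,3)
  7 ↦ (1,3)
  8 ↦ (0,4)
  9 ↦ (1,4)
  10 ↦ (0,5)
  11 ↦ (1,5)
distinct pairs in image: 12 / 12 needed
  → bijection onto A×B; projections well-typed.

Answer: VALID PRODUCT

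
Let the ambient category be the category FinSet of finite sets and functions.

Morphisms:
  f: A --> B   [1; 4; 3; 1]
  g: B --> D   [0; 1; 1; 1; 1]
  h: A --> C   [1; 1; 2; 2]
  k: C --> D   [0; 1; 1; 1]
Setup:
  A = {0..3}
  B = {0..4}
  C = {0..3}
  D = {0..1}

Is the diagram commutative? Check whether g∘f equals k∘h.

1) trace f;g:
  0 f-->1 g-->1
  1 f-->4 g-->1
  2 f-->3 g-->1
  3 f-->1 g-->1
  result₁ = [1; 1; 1; 1]
2) trace h;k:
  0 h-->1 k-->1
  1 h-->1 k-->1
  2 h-->2 k-->1
  3 h-->2 k-->1
  result₂ = [1; 1; 1; 1]
Equal? same morphism ✓

Answer: COMMUTES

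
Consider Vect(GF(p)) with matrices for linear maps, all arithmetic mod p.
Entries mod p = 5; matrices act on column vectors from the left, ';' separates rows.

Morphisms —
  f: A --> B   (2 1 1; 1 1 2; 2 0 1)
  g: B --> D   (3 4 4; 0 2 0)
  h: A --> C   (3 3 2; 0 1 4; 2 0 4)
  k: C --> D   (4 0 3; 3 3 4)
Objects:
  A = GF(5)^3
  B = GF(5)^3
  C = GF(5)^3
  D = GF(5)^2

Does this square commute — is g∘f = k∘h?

1) trace f;g:
  e0=(1,0,0) f-->(2,1,2) g-->(3,2)
  e1=(0,1,0) f-->(1,1,0) g-->(2,2)
  e2=(0,0,1) f-->(1,2,1) g-->(0,4)
  result₁ = (3 2 0; 2 2 4)
2) trace h;k:
  e0=(1,0,0) h-->(3,0,2) k-->(3,2)
  e1=(0,1,0) h-->(3,1,0) k-->(2,2)
  e2=(0,0,1) h-->(2,4,4) k-->(0,4)
  result₂ = (3 2 0; 2 2 4)
Equal? equal; square commutes

Answer: COMMUTES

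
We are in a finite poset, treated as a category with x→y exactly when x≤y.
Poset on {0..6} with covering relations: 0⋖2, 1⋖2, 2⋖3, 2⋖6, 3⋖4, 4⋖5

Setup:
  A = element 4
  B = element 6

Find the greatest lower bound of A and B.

Lower bounds of A=4 and B=6: {0,1,2}
  0 ⊑ 2
  1 ⊑ 2
  2 ⊑ 2
glb = 2

Answer: A∧B = 2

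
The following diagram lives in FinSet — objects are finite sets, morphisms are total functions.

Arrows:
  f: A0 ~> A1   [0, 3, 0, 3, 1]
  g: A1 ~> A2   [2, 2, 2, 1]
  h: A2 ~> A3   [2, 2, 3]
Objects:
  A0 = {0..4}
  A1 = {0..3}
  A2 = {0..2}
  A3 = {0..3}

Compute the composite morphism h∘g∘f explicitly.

  0 f~>0 g~>2 h~>3
  1 f~>3 g~>1 h~>2
  2 f~>0 g~>2 h~>3
  3 f~>3 g~>1 h~>2
  4 f~>1 g~>2 h~>3
composite: [3, 2, 3, 2, 3]

Answer: [3, 2, 3, 2, 3]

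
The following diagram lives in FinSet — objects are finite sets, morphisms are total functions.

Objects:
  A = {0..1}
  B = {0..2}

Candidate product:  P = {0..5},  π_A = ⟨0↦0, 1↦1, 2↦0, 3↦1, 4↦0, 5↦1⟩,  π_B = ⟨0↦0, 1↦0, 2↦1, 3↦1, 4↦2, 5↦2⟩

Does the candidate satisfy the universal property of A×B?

|A|·|B| = 2·3 = 6;  |P| = 6
Check the pairing map k ↦ (π_A(k), π_B(k)):
  0 ↦ (0,0)
  1 ↦ (1,0)
  2 ↦ (0,1)
  3 ↦ (1,1)
  4 ↦ (0,2)
  5 ↦ (1,2)
distinct pairs in image: 6 / 6 needed
  → bijection onto A×B; projections well-typed.

Answer: VALID PRODUCT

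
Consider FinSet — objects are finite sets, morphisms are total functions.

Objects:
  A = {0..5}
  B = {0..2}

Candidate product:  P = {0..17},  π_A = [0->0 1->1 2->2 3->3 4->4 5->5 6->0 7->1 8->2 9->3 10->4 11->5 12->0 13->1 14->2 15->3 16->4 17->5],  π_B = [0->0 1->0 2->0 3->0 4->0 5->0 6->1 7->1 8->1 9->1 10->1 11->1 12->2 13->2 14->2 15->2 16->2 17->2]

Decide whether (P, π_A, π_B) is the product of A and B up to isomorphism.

Answer: VALID PRODUCT

Derivation:
|A|·|B| = 6·3 = 18;  |P| = 18
Check the pairing map k ↦ (π_A(k), π_B(k)):
  0 -> (0,0)
  1 -> (1,0)
  2 -> (2,0)
  3 -> (3,0)
  4 -> (4,0)
  5 -> (5,0)
  6 -> (0,1)
  7 -> (1,1)
  8 -> (2,1)
  9 -> (3,1)
  10 -> (4,1)
  11 -> (5,1)
  12 -> (0,2)
  13 -> (1,2)
  14 -> (2,2)
  15 -> (3,2)
  16 -> (4,2)
  17 -> (5,2)
distinct pairs in image: 18 / 18 needed
  → bijection onto A×B; projections well-typed.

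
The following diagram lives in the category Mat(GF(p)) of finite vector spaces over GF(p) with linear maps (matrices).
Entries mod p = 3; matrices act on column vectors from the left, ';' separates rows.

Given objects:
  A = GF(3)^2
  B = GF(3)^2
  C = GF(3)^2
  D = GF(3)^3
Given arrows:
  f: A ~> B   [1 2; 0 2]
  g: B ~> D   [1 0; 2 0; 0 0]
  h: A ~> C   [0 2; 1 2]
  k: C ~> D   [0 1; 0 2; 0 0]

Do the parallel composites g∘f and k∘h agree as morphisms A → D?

Answer: COMMUTES

Derivation:
1) trace f;g:
  e0=[1,0] f~>[1,0] g~>[1,2,0]
  e1=[0,1] f~>[2,2] g~>[2,1,0]
  composite₁ = [1 2; 2 1; 0 0]
2) trace h;k:
  e0=[1,0] h~>[0,1] k~>[1,2,0]
  e1=[0,1] h~>[2,2] k~>[2,1,0]
  composite₂ = [1 2; 2 1; 0 0]
Equal? YES — commutes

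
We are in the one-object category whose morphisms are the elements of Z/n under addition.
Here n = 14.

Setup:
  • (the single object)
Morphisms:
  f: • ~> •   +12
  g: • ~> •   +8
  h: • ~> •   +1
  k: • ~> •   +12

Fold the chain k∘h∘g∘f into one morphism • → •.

  0 +12≡12 +8≡6 +1≡7 +12≡5  (mod 14)
composite: +5

Answer: +5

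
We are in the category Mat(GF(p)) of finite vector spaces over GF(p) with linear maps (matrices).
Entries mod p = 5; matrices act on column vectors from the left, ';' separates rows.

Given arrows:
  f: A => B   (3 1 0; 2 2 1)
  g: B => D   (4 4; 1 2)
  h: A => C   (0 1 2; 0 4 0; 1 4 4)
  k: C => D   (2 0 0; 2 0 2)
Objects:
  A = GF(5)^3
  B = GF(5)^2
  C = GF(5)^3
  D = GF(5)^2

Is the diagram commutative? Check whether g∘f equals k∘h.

1) trace f;g:
  e0=(1,0,0) f=>(3,2) g=>(0,2)
  e1=(0,1,0) f=>(1,2) g=>(2,0)
  e2=(0,0,1) f=>(0,1) g=>(4,2)
  ⟦path⟧₁ = (0 2 4; 2 0 2)
2) trace h;k:
  e0=(1,0,0) h=>(0,0,1) k=>(0,2)
  e1=(0,1,0) h=>(1,4,4) k=>(2,0)
  e2=(0,0,1) h=>(2,0,4) k=>(4,2)
  ⟦path⟧₂ = (0 2 4; 2 0 2)
Equal? YES — commutes

Answer: COMMUTES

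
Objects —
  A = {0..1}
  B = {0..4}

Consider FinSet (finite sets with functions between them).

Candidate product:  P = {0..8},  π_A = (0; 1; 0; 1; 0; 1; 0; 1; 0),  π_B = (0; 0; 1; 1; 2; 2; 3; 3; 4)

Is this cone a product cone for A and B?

Answer: NOT A VALID PRODUCT — |P|=9 ≠ |A|·|B|=10

Work:
|A|·|B| = 2·5 = 10;  |P| = 9
  → cardinalities differ; no bijection possible.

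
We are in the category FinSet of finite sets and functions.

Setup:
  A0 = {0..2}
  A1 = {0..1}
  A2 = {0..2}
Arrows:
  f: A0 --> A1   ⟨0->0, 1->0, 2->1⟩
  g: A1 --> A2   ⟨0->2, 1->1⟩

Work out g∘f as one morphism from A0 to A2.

  0 f-->0 g-->2
  1 f-->0 g-->2
  2 f-->1 g-->1
composite: ⟨0->2, 1->2, 2->1⟩

Answer: ⟨0->2, 1->2, 2->1⟩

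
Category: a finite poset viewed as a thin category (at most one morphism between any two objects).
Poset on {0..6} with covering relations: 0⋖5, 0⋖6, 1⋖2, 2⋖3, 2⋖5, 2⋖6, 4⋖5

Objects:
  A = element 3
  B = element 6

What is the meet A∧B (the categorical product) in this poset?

Common predecessors of 3,6: {1,2}
  1 <= 2
  2 <= 2
glb = 2

Answer: A∧B = 2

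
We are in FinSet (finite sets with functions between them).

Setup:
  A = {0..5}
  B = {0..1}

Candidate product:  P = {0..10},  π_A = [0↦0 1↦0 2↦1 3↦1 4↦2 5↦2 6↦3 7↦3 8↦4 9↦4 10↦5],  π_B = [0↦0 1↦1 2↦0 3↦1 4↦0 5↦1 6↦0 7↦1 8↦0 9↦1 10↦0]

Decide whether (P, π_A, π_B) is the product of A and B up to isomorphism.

|A|·|B| = 6·2 = 12;  |P| = 11
  → cardinalities differ; no bijection possible.

Answer: NOT A VALID PRODUCT — |P|=11 ≠ |A|·|B|=12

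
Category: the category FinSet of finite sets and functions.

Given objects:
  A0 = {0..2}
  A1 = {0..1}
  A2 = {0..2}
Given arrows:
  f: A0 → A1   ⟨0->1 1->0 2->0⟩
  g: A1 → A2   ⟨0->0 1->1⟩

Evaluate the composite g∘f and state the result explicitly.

  0 f→1 g→1
  1 f→0 g→0
  2 f→0 g→0
composite: ⟨0->1 1->0 2->0⟩

Answer: ⟨0->1 1->0 2->0⟩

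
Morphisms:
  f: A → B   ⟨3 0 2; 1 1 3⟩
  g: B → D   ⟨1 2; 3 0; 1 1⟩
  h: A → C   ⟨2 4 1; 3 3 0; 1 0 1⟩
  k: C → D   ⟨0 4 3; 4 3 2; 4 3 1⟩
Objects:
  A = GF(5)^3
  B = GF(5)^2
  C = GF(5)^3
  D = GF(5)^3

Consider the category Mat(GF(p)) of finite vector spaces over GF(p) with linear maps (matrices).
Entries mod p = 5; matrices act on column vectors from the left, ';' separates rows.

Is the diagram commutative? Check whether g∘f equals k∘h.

Path 1 = f;g:
  e0=[1,0,0] f→[3,1] g→[0,4,4]
  e1=[0,1,0] f→[0,1] g→[2,0,1]
  e2=[0,0,1] f→[2,3] g→[3,1,0]
  ⟦path⟧₁ = ⟨0 2 3; 4 0 1; 4 1 0⟩
Path 2 = h;k:
  e0=[1,0,0] h→[2,3,1] k→[0,4,3]
  e1=[0,1,0] h→[4,3,0] k→[2,0,0]
  e2=[0,0,1] h→[1,0,1] k→[3,1,0]
  ⟦path⟧₂ = ⟨0 2 3; 4 0 1; 3 0 0⟩
Equal? distinct morphisms ✗

Answer: DOES NOT COMMUTE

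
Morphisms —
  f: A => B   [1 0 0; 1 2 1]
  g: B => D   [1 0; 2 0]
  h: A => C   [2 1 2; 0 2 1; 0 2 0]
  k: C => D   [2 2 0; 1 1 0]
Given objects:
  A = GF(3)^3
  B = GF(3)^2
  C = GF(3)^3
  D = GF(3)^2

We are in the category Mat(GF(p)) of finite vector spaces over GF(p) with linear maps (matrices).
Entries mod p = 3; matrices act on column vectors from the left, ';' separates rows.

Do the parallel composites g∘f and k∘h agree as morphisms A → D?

Path 1 = f;g:
  e0=(1,0,0) f=>(1,1) g=>(1,2)
  e1=(0,1,0) f=>(0,2) g=>(0,0)
  e2=(0,0,1) f=>(0,1) g=>(0,0)
  composite₁ = [1 0 0; 2 0 0]
Path 2 = h;k:
  e0=(1,0,0) h=>(2,0,0) k=>(1,2)
  e1=(0,1,0) h=>(1,2,2) k=>(0,0)
  e2=(0,0,1) h=>(2,1,0) k=>(0,0)
  composite₂ = [1 0 0; 2 0 0]
Equal? same morphism ✓

Answer: COMMUTES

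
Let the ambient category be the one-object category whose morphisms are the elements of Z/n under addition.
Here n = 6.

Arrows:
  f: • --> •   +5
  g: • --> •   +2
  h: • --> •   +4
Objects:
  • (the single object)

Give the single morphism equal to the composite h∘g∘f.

  0 +5≡5 +2≡1 +4≡5  (mod 6)
⟦path⟧: +5

Answer: +5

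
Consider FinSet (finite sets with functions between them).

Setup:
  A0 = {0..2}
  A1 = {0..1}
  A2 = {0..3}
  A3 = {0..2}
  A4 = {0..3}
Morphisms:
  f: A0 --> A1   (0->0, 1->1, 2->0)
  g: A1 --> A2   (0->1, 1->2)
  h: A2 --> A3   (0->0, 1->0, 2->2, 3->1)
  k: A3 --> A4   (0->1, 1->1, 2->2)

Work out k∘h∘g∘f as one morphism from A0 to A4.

  0 f-->0 g-->1 h-->0 k-->1
  1 f-->1 g-->2 h-->2 k-->2
  2 f-->0 g-->1 h-->0 k-->1
result: (0->1, 1->2, 2->1)

Answer: (0->1, 1->2, 2->1)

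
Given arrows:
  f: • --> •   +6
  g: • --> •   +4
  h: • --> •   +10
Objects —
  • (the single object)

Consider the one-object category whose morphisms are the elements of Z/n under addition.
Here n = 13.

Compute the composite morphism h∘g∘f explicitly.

Answer: +7

Derivation:
  0 +6≡6 +4≡10 +10≡7  (mod 13)
⟦path⟧: +7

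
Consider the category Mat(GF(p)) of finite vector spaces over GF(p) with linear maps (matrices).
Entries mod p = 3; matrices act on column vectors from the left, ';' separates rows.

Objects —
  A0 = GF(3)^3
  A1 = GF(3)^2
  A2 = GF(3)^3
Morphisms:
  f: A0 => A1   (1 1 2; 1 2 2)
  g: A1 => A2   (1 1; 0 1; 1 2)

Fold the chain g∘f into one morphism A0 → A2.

Answer: (2 0 1; 1 2 2; 0 2 0)

Trace:
  e0=⟨1,0,0⟩ f=>⟨1,1⟩ g=>⟨2,1,0⟩
  e1=⟨0,1,0⟩ f=>⟨1,2⟩ g=>⟨0,2,2⟩
  e2=⟨0,0,1⟩ f=>⟨2,2⟩ g=>⟨1,2,0⟩
⟦path⟧: (2 0 1; 1 2 2; 0 2 0)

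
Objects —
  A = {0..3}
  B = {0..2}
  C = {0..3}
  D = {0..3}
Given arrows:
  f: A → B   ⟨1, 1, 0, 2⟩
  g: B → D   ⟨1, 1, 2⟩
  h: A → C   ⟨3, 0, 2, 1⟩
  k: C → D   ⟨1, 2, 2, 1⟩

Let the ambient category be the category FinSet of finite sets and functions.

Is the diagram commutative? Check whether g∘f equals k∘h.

Answer: DOES NOT COMMUTE

Work:
Path 1 = f;g:
  0 f→1 g→1
  1 f→1 g→1
  2 f→0 g→1
  3 f→2 g→2
  composite₁ = ⟨1, 1, 1, 2⟩
Path 2 = h;k:
  0 h→3 k→1
  1 h→0 k→1
  2 h→2 k→2
  3 h→1 k→2
  composite₂ = ⟨1, 1, 2, 2⟩
Equal? distinct morphisms ✗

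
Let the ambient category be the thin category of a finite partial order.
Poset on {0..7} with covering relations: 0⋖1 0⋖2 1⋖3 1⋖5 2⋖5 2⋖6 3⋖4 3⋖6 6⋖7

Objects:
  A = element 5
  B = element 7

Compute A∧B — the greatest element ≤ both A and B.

{x : x≤A ∧ x≤B} = {0,1,2}  (A=5, B=7)
  maximal lower bounds 1 and 2 are incomparable: neither 1≤2 nor 2≤1
→ no greatest lower bound exists

Answer: NO MEET EXISTS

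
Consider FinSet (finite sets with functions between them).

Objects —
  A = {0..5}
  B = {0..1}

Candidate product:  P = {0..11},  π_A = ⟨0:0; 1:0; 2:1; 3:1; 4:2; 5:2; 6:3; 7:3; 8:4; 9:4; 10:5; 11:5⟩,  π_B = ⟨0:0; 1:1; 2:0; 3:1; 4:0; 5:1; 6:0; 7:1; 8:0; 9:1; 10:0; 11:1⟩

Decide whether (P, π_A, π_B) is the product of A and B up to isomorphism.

Answer: VALID PRODUCT

Work:
|A|·|B| = 6·2 = 12;  |P| = 12
Check the pairing map k ↦ (π_A(k), π_B(k)):
  0 : (0,0)
  1 : (0,1)
  2 : (1,0)
  3 : (1,1)
  4 : (2,0)
  5 : (2,1)
  6 : (3,0)
  7 : (3,1)
  8 : (4,0)
  9 : (4,1)
  10 : (5,0)
  11 : (5,1)
distinct pairs in image: 12 / 12 needed
  → bijection onto A×B; projections well-typed.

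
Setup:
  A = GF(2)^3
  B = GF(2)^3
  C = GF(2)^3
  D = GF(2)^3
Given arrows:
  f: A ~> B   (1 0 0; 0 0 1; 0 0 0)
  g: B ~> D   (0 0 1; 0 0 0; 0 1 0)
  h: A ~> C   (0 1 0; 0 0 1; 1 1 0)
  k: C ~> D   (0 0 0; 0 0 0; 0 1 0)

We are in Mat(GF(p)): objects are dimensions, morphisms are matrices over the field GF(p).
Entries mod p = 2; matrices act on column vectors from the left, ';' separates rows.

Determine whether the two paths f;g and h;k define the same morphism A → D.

Along f;g (path 1):
  e0=[1,0,0] f~>[1,0,0] g~>[0,0,0]
  e1=[0,1,0] f~>[0,0,0] g~>[0,0,0]
  e2=[0,0,1] f~>[0,1,0] g~>[0,0,1]
  ⟦path⟧₁ = (0 0 0; 0 0 0; 0 0 1)
Along h;k (path 2):
  e0=[1,0,0] h~>[0,0,1] k~>[0,0,0]
  e1=[0,1,0] h~>[1,0,1] k~>[0,0,0]
  e2=[0,0,1] h~>[0,1,0] k~>[0,0,1]
  ⟦path⟧₂ = (0 0 0; 0 0 0; 0 0 1)
Equal? same morphism ✓

Answer: COMMUTES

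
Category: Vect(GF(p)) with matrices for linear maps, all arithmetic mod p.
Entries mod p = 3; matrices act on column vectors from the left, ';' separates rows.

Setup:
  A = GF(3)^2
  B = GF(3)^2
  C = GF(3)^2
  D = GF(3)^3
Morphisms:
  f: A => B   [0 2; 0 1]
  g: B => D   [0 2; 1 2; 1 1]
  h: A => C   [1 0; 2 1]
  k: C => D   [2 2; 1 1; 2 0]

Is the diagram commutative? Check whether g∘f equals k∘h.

Answer: DOES NOT COMMUTE

Work:
1) trace f;g:
  e0=(1,0) f=>(0,0) g=>(0,0,0)
  e1=(0,1) f=>(2,1) g=>(2,1,0)
  composite₁ = [0 2; 0 1; 0 0]
2) trace h;k:
  e0=(1,0) h=>(1,2) k=>(0,0,2)
  e1=(0,1) h=>(0,1) k=>(2,1,0)
  composite₂ = [0 2; 0 1; 2 0]
Equal? NO — does not commute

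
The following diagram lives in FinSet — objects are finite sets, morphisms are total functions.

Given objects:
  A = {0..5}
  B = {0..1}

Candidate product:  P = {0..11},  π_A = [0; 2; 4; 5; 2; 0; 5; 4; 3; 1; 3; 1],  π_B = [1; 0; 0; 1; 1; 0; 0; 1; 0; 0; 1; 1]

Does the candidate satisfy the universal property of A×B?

Answer: VALID PRODUCT

Work:
|A|·|B| = 6·2 = 12;  |P| = 12
Check the pairing map k ↦ (π_A(k), π_B(k)):
  0 ↦ (0,1)
  1 ↦ (2,0)
  2 ↦ (4,0)
  3 ↦ (5,1)
  4 ↦ (2,1)
  5 ↦ (0,0)
  6 ↦ (5,0)
  7 ↦ (4,1)
  8 ↦ (3,0)
  9 ↦ (1,0)
  10 ↦ (3,1)
  11 ↦ (1,1)
distinct pairs in image: 12 / 12 needed
  → bijection onto A×B; projections well-typed.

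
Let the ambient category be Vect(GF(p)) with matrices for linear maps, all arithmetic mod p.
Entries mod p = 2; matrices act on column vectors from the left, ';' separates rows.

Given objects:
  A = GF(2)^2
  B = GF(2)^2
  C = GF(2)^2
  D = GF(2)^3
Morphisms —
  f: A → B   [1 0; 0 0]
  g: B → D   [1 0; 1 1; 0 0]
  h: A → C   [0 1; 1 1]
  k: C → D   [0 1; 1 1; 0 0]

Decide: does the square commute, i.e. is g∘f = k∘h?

Path 1 = f;g:
  e0=(1,0) f→(1,0) g→(1,1,0)
  e1=(0,1) f→(0,0) g→(0,0,0)
  ⟦path⟧₁ = [1 0; 1 0; 0 0]
Path 2 = h;k:
  e0=(1,0) h→(0,1) k→(1,1,0)
  e1=(0,1) h→(1,1) k→(1,0,0)
  ⟦path⟧₂ = [1 1; 1 0; 0 0]
Equal? NO — does not commute

Answer: DOES NOT COMMUTE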